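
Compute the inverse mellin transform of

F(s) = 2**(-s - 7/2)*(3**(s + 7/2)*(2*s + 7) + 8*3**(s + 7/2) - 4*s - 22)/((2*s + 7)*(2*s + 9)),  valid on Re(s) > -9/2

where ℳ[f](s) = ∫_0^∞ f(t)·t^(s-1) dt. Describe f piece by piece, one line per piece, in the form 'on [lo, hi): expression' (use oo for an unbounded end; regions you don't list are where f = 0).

reversing the shared t-power: t**(5/2) on [0, 1/2); t**(3/2)*(2 - t) on [1/2, 3/2)
invert the shared t-power to get t**2 on [0, 1/2); t*(2 - t) on [1/2, 3/2)
peel off the shared t-power: t on [0, 1/2); 2 - t on [1/2, 3/2)
split f at 1/2: ℳ[f](s) collects 2 kernel integrals
∫ over [0, 1/2) of t**(9/2)·t^(s-1) joins the sum
the [1/2, 3/2) slice contributes ∫ t**(7/2)*(2 - t)·t^(s-1) dt

on [0, 1/2): t**(9/2)
on [1/2, 3/2): t**(7/2)*(2 - t)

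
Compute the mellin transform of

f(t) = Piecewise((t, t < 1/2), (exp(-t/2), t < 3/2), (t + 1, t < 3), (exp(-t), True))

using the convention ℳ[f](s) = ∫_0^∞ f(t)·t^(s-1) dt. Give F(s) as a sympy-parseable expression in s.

(2*2**s*s*(s + 1)*uppergamma(s, 3) - 5*3**s*s - 2*3**s + 2*4**s*s*(s + 1)*uppergamma(s, 1/4) - 2*4**s*s*(s + 1)*uppergamma(s, 3/4) + 8*6**s*s + 2*6**s + s)/(2*2**s*s*(s + 1))
  Re(s) > -1

integrate the 4 segments split at 1/2, 3/2, 3, then add the results
segment [0, 1/2) carries t; integrate it
∫ over [1/2, 3/2) of exp(-t/2)·t^(s-1) joins the sum
segment 3/2 to 3 holds (t + 1); add its integral
over [3, ∞), the kernel integral of exp(-t) enters the sum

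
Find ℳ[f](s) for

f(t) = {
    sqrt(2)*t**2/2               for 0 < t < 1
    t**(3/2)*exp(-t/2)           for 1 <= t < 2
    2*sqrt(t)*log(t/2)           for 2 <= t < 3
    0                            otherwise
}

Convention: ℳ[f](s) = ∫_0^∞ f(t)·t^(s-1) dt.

back out the shared t-power: sqrt(2)*t/2 on [0, 1); sqrt(t)*exp(-t/2) on [1, 2); 2*log(t/2)/sqrt(t) on [2, 3)
undo the shared t-power: sqrt(2)*sqrt(t)/2 on [0, 1); exp(-t/2) on [1, 2); 2*log(t/2)/t on [2, 3)
the common scale on t comes off first: sqrt(t) on [0, 1/2); exp(-t) on [1/2, 1); log(t)/t on [1, 3/2)
the 3 pieces separated at 1, 2 each add one integral
∫ over [0, 1) of sqrt(2)*t**2/2·t^(s-1) joins the sum
∫ t**(3/2)*exp(-t/2)·t^(s-1) over [1, 2)
the [2, 3) slice contributes ∫ 2*sqrt(t)*log(t/2)·t^(s-1) dt

(2**(s + 5/2)*(s + 2)*(8*s - (2*s + 3)**2 + 8)*uppergamma(s + 3/2, 1/2) - 2**(s + 5/2)*(s + 2)*(8*s - (2*s + 3)**2 + 8)*uppergamma(s + 3/2, 1) + 2**(s + 9/2)*(-s - 2) + 3**(s + 1/2)*(s + 2)*(2*s + 3)*(-8*log(3) + 8*log(2)) + 3**(s + 1/2)*(s + 2)*(-16*log(2) + 16*log(3)) + 16*3**(s + 1/2)*(s + 2) + sqrt(2)*(8*s - (2*s + 3)**2 + 8))/(2*(s + 2)*(8*s - (2*s + 3)**2 + 8))
  Re(s) > -2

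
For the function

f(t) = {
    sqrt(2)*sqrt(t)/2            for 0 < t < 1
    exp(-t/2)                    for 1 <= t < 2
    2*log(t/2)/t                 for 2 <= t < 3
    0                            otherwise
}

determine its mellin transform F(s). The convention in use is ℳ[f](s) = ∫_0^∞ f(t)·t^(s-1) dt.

(3*2**s*(2*s + 1)*(s**2 - 2*s + 1)*uppergamma(s, 1/2) - 3*2**s*(2*s + 1)*(s**2 - 2*s + 1)*uppergamma(s, 1) + 3*2**s*(2*s + 1) + 3**s*s*(2*s + 1)*(-2*log(2) + 2*log(3)) - 2*3**s*(2*s + 1) + 3**s*(2*s + 1)*(-2*log(3) + 2*log(2)) + 3*sqrt(2)*(s**2 - 2*s + 1))/(3*(2*s + 1)*(s**2 - 2*s + 1))
  Re(s) > -1/2

strip the common scale on t: sqrt(t) on [0, 1/2); exp(-t) on [1/2, 1); log(t)/t on [1, 3/2)
slice at 1, 2, transform all 3 pieces, and sum them
segment 0 to 1 holds sqrt(2)*sqrt(t)/2; add its integral
segment 1 to 2 holds exp(-t/2); add its integral
over [2, 3), the kernel integral of 2*log(t/2)/t enters the sum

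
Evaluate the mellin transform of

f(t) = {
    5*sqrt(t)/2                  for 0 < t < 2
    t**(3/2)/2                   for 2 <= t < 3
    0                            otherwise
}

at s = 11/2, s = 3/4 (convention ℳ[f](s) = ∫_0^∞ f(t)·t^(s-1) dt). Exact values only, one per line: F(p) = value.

F(11/2) = 7297/42
F(3/4) = 2*3**(1/4) + 28*2**(1/4)/9

along the cuts 2, ℳ[f](s) splits into 2 integrals
∫ 5*sqrt(t)/2·t^(s-1) over [0, 2)
segment [2, 3) carries t**(3/2)/2; integrate it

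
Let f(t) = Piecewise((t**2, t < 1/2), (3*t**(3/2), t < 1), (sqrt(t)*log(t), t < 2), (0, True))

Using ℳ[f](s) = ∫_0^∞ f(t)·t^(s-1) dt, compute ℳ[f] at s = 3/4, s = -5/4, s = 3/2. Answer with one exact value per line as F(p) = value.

F(3/4) = -679*2**(1/4)/550 - 2**(3/4)/6 + 8*2**(1/4)*log(2)/5 + 148/75
F(-5/4) = -6*2**(3/4) - 2*2**(1/4)*log(2)/3 - 2*2**(1/4)/9 + 124/9
F(3/2) = sqrt(2)/56 + 1/8 + log(4)

back out the shared t-power: t**(3/2) on [0, 1/2); 3*t on [1/2, 1); log(t) on [1, 2)
f breaks at 1/2, 1 into 3 integrals to sum
for t in [0, 1/2): the term is ∫ t**2·t^(s-1)
segment [1/2, 1) carries 3*t**(3/2); integrate it
on [1, 2): add ∫ sqrt(t)*log(t)·t^(s-1) dt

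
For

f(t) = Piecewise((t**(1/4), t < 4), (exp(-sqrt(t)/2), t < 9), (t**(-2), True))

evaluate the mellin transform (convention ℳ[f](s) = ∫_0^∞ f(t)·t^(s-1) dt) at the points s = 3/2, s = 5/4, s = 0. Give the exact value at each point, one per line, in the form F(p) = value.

reversing the power substitution: sqrt(t) on [0, 2); exp(-t/2) on [2, 3); t**(-4) on [3, ∞)
linearity at 4, 9 turns ℳ[f](s) into 3 summed integrals
[0, 4) adds the kernel integral of t**(1/4)
∫ exp(-sqrt(t)/2)·t^(s-1) over [4, 9)
[9, ∞) adds the kernel integral of t**(-2)

F(3/2) = -116*exp(-3/2) + 2/3 + 32*sqrt(2)/7 + 80*exp(-1)
F(5/4) = -24*sqrt(3)*exp(-3/2) - 6*sqrt(2)*sqrt(pi)*erfc(sqrt(6)/2) + 4*sqrt(3)/27 + 6*sqrt(2)*sqrt(pi)*erfc(1) + 16/3 + 20*sqrt(2)*exp(-1)
F(0) = 2*Ei(-3/2) + 1/162 - 2*Ei(-1) + 4*sqrt(2)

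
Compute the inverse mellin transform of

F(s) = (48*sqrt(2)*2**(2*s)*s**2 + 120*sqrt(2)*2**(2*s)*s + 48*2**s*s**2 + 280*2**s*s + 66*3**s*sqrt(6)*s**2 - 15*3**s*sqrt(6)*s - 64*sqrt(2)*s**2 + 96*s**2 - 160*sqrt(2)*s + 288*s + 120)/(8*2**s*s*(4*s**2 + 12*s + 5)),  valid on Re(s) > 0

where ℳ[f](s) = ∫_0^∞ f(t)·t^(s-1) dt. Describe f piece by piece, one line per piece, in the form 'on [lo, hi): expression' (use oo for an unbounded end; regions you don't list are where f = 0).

along the cuts 1/2, 1, 3/2, ℳ[f](s) splits into 4 integrals
segment 0 to 1/2 holds 3; add its integral
segment [1/2, 1) carries 4*sqrt(t); integrate it
on [1, 3/2) integrate f = 5*t**(5/2)/2 against the kernel
over [3/2, 2), the kernel integral of 3*sqrt(t)/2 enters the sum

on [0, 1/2): 3
on [1/2, 1): 4*sqrt(t)
on [1, 3/2): 5*t**(5/2)/2
on [3/2, 2): 3*sqrt(t)/2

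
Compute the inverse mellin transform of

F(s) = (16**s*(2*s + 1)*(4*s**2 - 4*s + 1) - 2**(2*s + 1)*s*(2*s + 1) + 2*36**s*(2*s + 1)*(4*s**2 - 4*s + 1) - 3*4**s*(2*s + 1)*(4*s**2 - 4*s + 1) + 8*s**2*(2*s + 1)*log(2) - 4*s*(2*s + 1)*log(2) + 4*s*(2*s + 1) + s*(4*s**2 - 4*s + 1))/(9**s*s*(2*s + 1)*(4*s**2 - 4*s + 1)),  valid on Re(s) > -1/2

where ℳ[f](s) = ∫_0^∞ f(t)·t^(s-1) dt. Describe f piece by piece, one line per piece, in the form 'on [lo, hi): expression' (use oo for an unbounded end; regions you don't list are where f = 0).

on [0, 1/9): 3*sqrt(t)/2
on [1/9, 4/9): 2*log(3*sqrt(t)/2)/(3*sqrt(t))
on [4/9, 16/9): 3
on [16/9, 4): 2

peel off the power substitution: 3*t/2 on [0, 1/3); 2*log(3*t/2)/(3*t) on [1/3, 2/3); 3 on [2/3, 4/3); …
invert the common scale on t to get t on [0, 1/2); log(t)/t on [1/2, 1); 3 on [1, 2); …
f breaks at 1/9, 4/9, 16/9 into 4 integrals to sum
segment [0, 1/9) carries 3*sqrt(t)/2; integrate it
segment 1/9 to 4/9 holds 2*log(3*sqrt(t)/2)/(3*sqrt(t)); add its integral
∫ over [4/9, 16/9) of 3·t^(s-1) joins the sum
∫ over [16/9, 4) of 2·t^(s-1) joins the sum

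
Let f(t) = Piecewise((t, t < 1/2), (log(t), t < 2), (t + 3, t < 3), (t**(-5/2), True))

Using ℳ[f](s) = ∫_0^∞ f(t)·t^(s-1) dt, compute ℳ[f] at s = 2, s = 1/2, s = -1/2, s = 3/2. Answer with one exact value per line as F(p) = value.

F(2) = 2*sqrt(3)/3 + 17*log(2)/8 + 207/16
F(1/2) = sqrt(2)*(-330 + sqrt(2) + 108*log(2) + 144*sqrt(6))/36
F(-1/2) = sqrt(2)*(-486*log(2) + sqrt(2) + 648)/162
F(3/2) = sqrt(2)*(-1139 + 30*sqrt(2) + 270*log(2) + 864*sqrt(6))/180

cuts at 1/2, 2, 3: linearity sums the 4 kernel integrals
the [0, 1/2) slice contributes ∫ t·t^(s-1) dt
the [1/2, 2) slice contributes ∫ log(t)·t^(s-1) dt
piece [2, 3): integrate (t + 3) against the kernel
[3, ∞) adds the kernel integral of t**(-5/2)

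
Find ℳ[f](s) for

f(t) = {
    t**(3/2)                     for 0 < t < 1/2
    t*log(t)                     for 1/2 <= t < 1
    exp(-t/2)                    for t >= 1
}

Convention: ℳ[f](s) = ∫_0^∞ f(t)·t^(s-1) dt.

(2*2**(2*s)*(2*s + 3)*(s**2 + 2*s + 1)*uppergamma(s, 1/2) - 2*2**s*(2*s + 3) + s*(2*s + 3)*log(2) + 2*s + (2*s + 3)*log(2) + sqrt(2)*(s**2 + 2*s + 1) + 3)/(2*2**s*(2*s + 3)*(s**2 + 2*s + 1))
  Re(s) > -3/2

split f at 1/2, 1: ℳ[f](s) collects 3 kernel integrals
piece [0, 1/2): integrate t**(3/2) against the kernel
segment 1/2 to 1 holds t*log(t); add its integral
∫ over [1, ∞) of exp(-t/2)·t^(s-1) joins the sum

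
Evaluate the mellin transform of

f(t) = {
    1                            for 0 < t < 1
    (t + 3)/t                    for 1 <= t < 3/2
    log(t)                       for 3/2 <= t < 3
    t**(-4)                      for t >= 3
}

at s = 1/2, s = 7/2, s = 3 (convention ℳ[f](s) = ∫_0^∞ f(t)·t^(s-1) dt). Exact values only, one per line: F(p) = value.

F(1/2) = -2266*sqrt(3)/567 + sqrt(6) + log(2**(sqrt(6))*3**(-sqrt(6) + 2*sqrt(3))) + 6
F(7/2) = -226*sqrt(3)/147 - 27*sqrt(6)*log(3)/56 - 6/5 + 27*sqrt(6)*log(2)/56 + 3861*sqrt(6)/1960 + 54*sqrt(3)*log(3)/7
F(3) = 17/24 + 9*log(2)/8 + 63*log(3)/8

back out the shared t-power: t on [0, 1); t + 3 on [1, 3/2); t*log(t) on [3/2, 3); …
the 4 pieces separated at 1, 3/2, 3 each add one integral
the [0, 1) slice contributes ∫ 1·t^(s-1) dt
[1, 3/2) adds the kernel integral of (t + 3)/t
∫ over [3/2, 3) of log(t)·t^(s-1) joins the sum
segment [3, ∞) carries t**(-4); integrate it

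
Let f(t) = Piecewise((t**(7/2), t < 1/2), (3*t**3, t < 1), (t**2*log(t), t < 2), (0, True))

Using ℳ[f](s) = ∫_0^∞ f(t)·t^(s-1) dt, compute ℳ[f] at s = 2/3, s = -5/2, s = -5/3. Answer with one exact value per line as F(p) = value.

invert the shared t-power to get t**(3/2) on [0, 1/2); 3*t on [1/2, 1); log(t) on [1, 2)
f breaks at 1/2, 1 into 3 integrals to sum
segment [0, 1/2) carries t**(7/2); integrate it
piece [1/2, 1): integrate 3*t**3 against the kernel
[1, 2) adds the kernel integral of t**2*log(t)

F(2/3) = -9*2**(2/3)/16 - 9*2**(1/3)/176 + 3*2**(5/6)/400 + 675/704 + 3*2**(2/3)*log(2)/2
F(-5/2) = -5*sqrt(2) - sqrt(2)*log(2) + 21/2
F(-5/3) = -9*2**(1/3) - 9*2**(2/3)/16 + 3*2**(1/6)/22 + 3*2**(1/3)*log(2) + 45/4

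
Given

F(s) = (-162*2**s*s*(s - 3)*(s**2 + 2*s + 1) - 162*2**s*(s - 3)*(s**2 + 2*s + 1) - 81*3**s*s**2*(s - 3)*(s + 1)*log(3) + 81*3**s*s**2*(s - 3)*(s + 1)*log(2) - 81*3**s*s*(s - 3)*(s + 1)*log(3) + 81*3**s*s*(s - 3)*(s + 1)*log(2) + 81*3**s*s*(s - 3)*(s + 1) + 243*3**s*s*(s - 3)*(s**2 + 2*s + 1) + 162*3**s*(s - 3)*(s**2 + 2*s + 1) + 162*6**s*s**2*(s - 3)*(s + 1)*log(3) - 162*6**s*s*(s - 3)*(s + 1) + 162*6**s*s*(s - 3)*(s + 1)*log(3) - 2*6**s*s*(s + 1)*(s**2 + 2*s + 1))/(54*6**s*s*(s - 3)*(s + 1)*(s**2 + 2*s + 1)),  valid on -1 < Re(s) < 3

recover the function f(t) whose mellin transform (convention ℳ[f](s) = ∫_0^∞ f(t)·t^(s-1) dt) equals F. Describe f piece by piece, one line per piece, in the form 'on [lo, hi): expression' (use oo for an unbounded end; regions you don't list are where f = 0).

on [0, 1/3): 3*t
on [1/3, 1/2): 3*t + 3
on [1/2, 1): 3*t*log(3*t)
on [1, oo): 1/(27*t**3)

invert the common scale on t to get t on [0, 1); t + 3 on [1, 3/2); t*log(t) on [3/2, 3); …
cuts at 1/3, 1/2, 1: linearity sums the 4 kernel integrals
over [0, 1/3), the kernel integral of 3*t enters the sum
segment [1/3, 1/2) carries (3*t + 3); integrate it
segment 1/2 to 1 holds 3*t*log(3*t); add its integral
on [1, ∞): add ∫ 1/(27*t**3)·t^(s-1) dt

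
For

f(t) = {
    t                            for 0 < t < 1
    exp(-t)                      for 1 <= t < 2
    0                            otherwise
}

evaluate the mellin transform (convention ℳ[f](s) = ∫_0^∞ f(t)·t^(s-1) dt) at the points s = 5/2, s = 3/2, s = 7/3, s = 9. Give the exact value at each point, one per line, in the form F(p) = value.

treat the 2 regions marked off by 1 separately and sum
∫ over [0, 1) of t·t^(s-1) joins the sum
piece [1, 2): integrate exp(-t) against the kernel

F(5/2) = (-98*sqrt(2) + (-21*sqrt(pi)*erfc(sqrt(2)) + 21*sqrt(pi)*erfc(1) + 8)*exp(2) + 70*E)*exp(-2)/28
F(3/2) = -sqrt(2)*exp(-2) - sqrt(pi)*erfc(sqrt(2))/2 + sqrt(pi)*erfc(1)/2 + exp(-1) + 2/5
F(7/3) = -uppergamma(7/3, 2) + 3/10 + uppergamma(7/3, 1)
F(9) = -297856*exp(-2) + 1/10 + 109601*exp(-1)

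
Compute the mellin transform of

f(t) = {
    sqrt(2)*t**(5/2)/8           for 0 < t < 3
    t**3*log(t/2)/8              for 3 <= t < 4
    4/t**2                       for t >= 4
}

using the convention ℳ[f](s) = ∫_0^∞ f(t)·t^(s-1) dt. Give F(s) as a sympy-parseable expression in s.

(64*2**(2*s)*(s - 2)*(s + 2)*(2*s + 5)*log(2) - 64*2**(2*s)*(s - 2)*(2*s + 5) + 64*2**(2*s)*(s - 2)*(2*s + 5)*log(2) - 2*2**(2*s)*(2*s + 5)*(2*s + (s + 2)**2 + 5) + 3**s*(s - 2)*(s + 2)*(2*s + 5)*(-27*log(3) + 27*log(2)) + 3**s*(s - 2)*(2*s + 5)*(-27*log(3) + 27*log(2)) + 27*3**s*(s - 2)*(2*s + 5) + 18*3**s*sqrt(6)*(s - 2)*(2*s + (s + 2)**2 + 5))/(8*(s - 2)*(2*s + 5)*(2*s + (s + 2)**2 + 5))
  -5/2 < Re(s) < 2

strip the common scale on t: t**(5/2) on [0, 3/2); t**3*log(t) on [3/2, 2); t**(-2) on [2, ∞)
reversing the shared t-power: sqrt(t) on [0, 3/2); t*log(t) on [3/2, 2); t**(-4) on [2, ∞)
linearity at 3, 4 turns ℳ[f](s) into 3 summed integrals
on [0, 3) integrate f = sqrt(2)*t**(5/2)/8 against the kernel
segment 3 to 4 holds t**3*log(t/2)/8; add its integral
segment 4 to ∞ holds 4/t**2; add its integral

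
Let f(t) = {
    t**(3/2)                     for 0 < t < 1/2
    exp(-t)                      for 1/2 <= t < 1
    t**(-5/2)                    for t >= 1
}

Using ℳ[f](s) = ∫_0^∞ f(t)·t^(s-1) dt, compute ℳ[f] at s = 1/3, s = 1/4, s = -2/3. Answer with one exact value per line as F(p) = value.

F(1/3) = -uppergamma(1/3, 1) + 3*2**(1/6)/22 + 6/13 + uppergamma(1/3, 1/2)
F(1/4) = -uppergamma(1/4, 1) + 2**(1/4)/7 + 4/9 + uppergamma(1/4, 1/2)
F(-2/3) = -uppergamma(-2/3, 1) + 6/19 + uppergamma(-2/3, 1/2) + 3*2**(1/6)/5

integrate the 3 segments split at 1/2, 1, then add the results
over [0, 1/2), the kernel integral of t**(3/2) enters the sum
[1/2, 1) adds the kernel integral of exp(-t)
∫ over [1, ∞) of t**(-5/2)·t^(s-1) joins the sum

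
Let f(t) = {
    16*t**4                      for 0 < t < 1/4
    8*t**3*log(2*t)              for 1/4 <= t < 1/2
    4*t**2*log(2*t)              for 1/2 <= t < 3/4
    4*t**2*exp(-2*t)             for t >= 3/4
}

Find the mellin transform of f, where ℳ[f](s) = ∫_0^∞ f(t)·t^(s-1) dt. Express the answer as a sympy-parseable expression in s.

(16*2**s*(s + 2)**2*(s + 4)*(2*s + (s + 2)**2 + 5)*uppergamma(s + 2, 3/2) - 16*2**s*(s + 2)**2*(s + 4) + 16*2**s*(s + 4)*(2*s + (s + 2)**2 + 5) + 3**s*(s + 2)*(s + 4)*(-36*log(2) + 36*log(3))*(2*s + (s + 2)**2 + 5) - 36*3**s*(s + 4)*(2*s + (s + 2)**2 + 5) + (s + 2)**3*(s + 4)*log(4) + (s + 2)**2*(s + 4)*log(4) + 2*(s + 2)**2*(s + 4) + (s + 2)**2*(2*s + (s + 2)**2 + 5))/(16*2**(2*s)*(s + 2)**2*(s + 4)*(2*s + (s + 2)**2 + 5))
  Re(s) > -4

reversing the common scale on t: t**4 on [0, 1/2); t**3*log(t) on [1/2, 1); t**2*log(t) on [1, 3/2); …
undo the shared t-power: t**2 on [0, 1/2); t*log(t) on [1/2, 1); log(t) on [1, 3/2); …
f breaks at 1/4, 1/2, 3/4 into 4 integrals to sum
for t in [0, 1/4): the term is ∫ 16*t**4·t^(s-1)
segment 1/4 to 1/2 holds 8*t**3*log(2*t); add its integral
on [1/2, 3/4): add ∫ 4*t**2*log(2*t)·t^(s-1) dt
on [3/4, ∞): add ∫ 4*t**2*exp(-2*t)·t^(s-1) dt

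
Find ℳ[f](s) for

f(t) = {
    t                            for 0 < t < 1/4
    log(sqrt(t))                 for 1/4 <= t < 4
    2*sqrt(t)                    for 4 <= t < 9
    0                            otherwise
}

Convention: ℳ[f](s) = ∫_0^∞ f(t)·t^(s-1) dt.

(-32*2**(4*s)*s**2*(s + 1) + 4*2**(4*s)*s*(s + 1)*(2*s + 1)*log(2) - 2*2**(4*s)*(s + 1)*(2*s + 1) + 48*6**(2*s)*s**2*(s + 1) + s**2*(2*s + 1) + 4*s*(s + 1)*(2*s + 1)*log(2) + 2*(s + 1)*(2*s + 1))/(4*2**(2*s)*s**2*(s + 1)*(2*s + 1))
  Re(s) > -1

undo the power substitution: t**2 on [0, 1/2); log(t) on [1/2, 2); 2*t on [2, 3)
breakpoints 1/4, 4: one integral from each of the 3 segments
the [0, 1/4) slice contributes ∫ t·t^(s-1) dt
segment [1/4, 4) carries log(sqrt(t)); integrate it
segment 4 to 9 holds 2*sqrt(t); add its integral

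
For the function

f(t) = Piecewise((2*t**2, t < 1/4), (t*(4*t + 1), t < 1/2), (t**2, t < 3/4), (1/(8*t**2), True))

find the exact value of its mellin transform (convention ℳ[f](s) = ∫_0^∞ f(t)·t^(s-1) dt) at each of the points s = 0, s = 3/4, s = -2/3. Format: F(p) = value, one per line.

F(0) = 275/288
F(3/4) = sqrt(2)*(-2610 + 5299*3**(3/4) + 7740*2**(3/4))/55440
F(-2/3) = 2**(1/3)*(-486 + 97*3**(1/3) + 594*2**(1/3))/288

peel off the shared t-power: 2*t on [0, 1/4); 4*t + 1 on [1/4, 1/2); t on [1/2, 3/4); …
invert the common scale on t to get t on [0, 1/2); 2*t + 1 on [1/2, 1); t/2 on [1, 3/2); …
f breaks at 1/4, 1/2, 3/4 into 4 integrals to sum
between 0 and 1/4 the integrand is 2*t**2·t^(s-1)
piece [1/4, 1/2): integrate t*(4*t + 1) against the kernel
on [1/2, 3/4): add ∫ t**2·t^(s-1) dt
over [3/4, ∞), the kernel integral of 1/(8*t**2) enters the sum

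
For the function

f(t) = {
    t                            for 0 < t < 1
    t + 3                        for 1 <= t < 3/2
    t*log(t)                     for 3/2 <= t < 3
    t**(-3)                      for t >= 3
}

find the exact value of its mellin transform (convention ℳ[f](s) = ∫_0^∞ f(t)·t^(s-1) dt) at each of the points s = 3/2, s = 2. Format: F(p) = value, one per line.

slice at 1, 3/2, 3, transform all 4 pieces, and sum them
between 0 and 1 the integrand is t·t^(s-1)
∫ over [1, 3/2) of (t + 3)·t^(s-1) joins the sum
segment [3/2, 3) carries t*log(t); integrate it
on [3, ∞): add ∫ t**(-3)·t^(s-1) dt

F(3/2) = -922*sqrt(3)/675 - 2 + 213*sqrt(6)/100 + log(2**(9*sqrt(6)/20)*3**(-9*sqrt(6)/20 + 18*sqrt(3)/5))
F(2) = 17/24 + 9*log(2)/8 + 63*log(3)/8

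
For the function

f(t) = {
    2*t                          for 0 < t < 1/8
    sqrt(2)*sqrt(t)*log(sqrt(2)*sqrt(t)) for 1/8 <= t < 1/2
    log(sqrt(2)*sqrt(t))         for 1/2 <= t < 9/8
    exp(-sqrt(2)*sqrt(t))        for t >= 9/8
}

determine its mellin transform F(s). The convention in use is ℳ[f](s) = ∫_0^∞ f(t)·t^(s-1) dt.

the common scale on t comes off first: t on [0, 1/4); sqrt(t)*log(sqrt(t)) on [1/4, 1); log(sqrt(t)) on [1, 9/4); …
the power substitution comes off first: t**2 on [0, 1/2); t*log(t) on [1/2, 1); log(t) on [1, 3/2); …
breakpoints 1/8, 1/2, 9/8: one integral from each of the 4 segments
piece [0, 1/8): integrate 2*t against the kernel
[1/8, 1/2) adds the kernel integral of sqrt(2)*sqrt(t)*log(sqrt(2)*sqrt(t))
∫ log(sqrt(2)*sqrt(t))·t^(s-1) over [1/2, 9/8)
between 9/8 and ∞ the integrand is exp(-sqrt(2)*sqrt(t))·t^(s-1)

(8*2**(2*s)*s**2*(s + 1)*(4*s**2 + 4*s + 1)*uppergamma(2*s, 3/2) - 8*2**(2*s)*s**2*(s + 1) + 2*2**(2*s)*(s + 1)*(4*s**2 + 4*s + 1) + 9**s*s*(s + 1)*(-4*log(2) + 4*log(3))*(4*s**2 + 4*s + 1) - 2*9**s*(s + 1)*(4*s**2 + 4*s + 1) + 8*s**3*(s + 1)*log(2) + 4*s**2*(s + 1)*log(2) + 4*s**2*(s + 1) + s**2*(4*s**2 + 4*s + 1))/(4*2**(3*s)*s**2*(s + 1)*(4*s**2 + 4*s + 1))
  Re(s) > -1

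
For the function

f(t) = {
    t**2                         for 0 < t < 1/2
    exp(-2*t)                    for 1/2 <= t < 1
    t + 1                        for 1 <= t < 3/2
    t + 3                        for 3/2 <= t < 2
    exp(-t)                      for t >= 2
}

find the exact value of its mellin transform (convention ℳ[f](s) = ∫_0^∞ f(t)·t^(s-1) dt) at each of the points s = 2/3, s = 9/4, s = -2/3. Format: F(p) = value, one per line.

split f at 1/2, 1, 3/2, 2: ℳ[f](s) collects 5 kernel integrals
on [0, 1/2): add ∫ t**2·t^(s-1) dt
∫ exp(-2*t)·t^(s-1) over [1/2, 1)
the [1, 3/2) slice contributes ∫ (t + 1)·t^(s-1) dt
∫ (t + 3)·t^(s-1) over [3/2, 2)
[2, ∞) adds the kernel integral of exp(-t)

F(2/3) = 2**(1/3)*(-480*3**(2/3) - 336*2**(2/3) - 160*uppergamma(2/3, 2) + 15 + 160*2**(2/3)*uppergamma(2/3, 2) + 160*uppergamma(2/3, 1) + 1824*2**(1/3))/320
F(9/4) = 2**(3/4)*(-15912*3**(1/4) - 5984*2**(1/4) - 1989*uppergamma(9/4, 2) + 117 + 1989*uppergamma(9/4, 1) + 7956*2**(1/4)*uppergamma(9/4, 2) + 62016*sqrt(2))/15912
F(-2/3) = 2**(2/3)*(-3*2**(1/3)/4 - uppergamma(-2/3, 2) + 2**(1/3)*uppergamma(-2/3, 2)/2 + uppergamma(-2/3, 1) + 3/16 + 3*2**(2/3)/8 + 3**(1/3))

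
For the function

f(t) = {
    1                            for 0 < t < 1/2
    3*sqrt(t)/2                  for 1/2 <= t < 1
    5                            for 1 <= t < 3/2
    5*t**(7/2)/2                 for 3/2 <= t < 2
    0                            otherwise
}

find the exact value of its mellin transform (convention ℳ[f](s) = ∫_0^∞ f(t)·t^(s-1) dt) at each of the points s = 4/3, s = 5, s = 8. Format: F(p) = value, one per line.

F(4/3) = -1215*2**(1/6)*3**(5/6)/928 - 129/44 - 9*2**(1/6)/44 + 3*2**(2/3)/16 + 45*2**(2/3)*3**(1/3)/16 + 240*2**(5/6)/29
F(5) = -32805*sqrt(6)/8704 + 378/55 + 901069*sqrt(2)/11968
F(8) = -885735*sqrt(6)/94208 + 271043/17408 + 89128891*sqrt(2)/200192

cuts at 1/2, 1, 3/2: linearity sums the 4 kernel integrals
for t in [0, 1/2): the term is ∫ 1·t^(s-1)
[1/2, 1) adds the kernel integral of 3*sqrt(t)/2
∫ 5·t^(s-1) over [1, 3/2)
piece [3/2, 2): integrate 5*t**(7/2)/2 against the kernel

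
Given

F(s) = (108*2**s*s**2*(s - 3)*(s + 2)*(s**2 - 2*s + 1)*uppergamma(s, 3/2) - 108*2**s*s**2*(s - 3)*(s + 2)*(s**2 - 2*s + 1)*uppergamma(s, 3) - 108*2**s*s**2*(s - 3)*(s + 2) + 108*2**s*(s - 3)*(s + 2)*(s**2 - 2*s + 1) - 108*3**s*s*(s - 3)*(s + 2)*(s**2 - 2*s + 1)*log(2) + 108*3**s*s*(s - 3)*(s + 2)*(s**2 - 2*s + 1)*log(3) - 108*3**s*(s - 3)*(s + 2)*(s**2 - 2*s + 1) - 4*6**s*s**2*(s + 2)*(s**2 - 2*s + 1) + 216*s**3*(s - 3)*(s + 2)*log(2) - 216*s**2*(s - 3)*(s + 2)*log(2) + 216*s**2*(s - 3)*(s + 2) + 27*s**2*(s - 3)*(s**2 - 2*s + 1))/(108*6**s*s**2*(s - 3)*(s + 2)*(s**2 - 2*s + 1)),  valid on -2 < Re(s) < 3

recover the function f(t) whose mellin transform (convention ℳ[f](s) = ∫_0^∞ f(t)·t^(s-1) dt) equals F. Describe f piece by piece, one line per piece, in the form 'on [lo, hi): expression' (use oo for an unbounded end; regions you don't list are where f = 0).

on [0, 1/6): 9*t**2
on [1/6, 1/3): log(3*t)/(3*t)
on [1/3, 1/2): log(3*t)
on [1/2, 1): exp(-3*t)
on [1, oo): 1/(27*t**3)

remove the common scale on t first: 9*t**2/4 on [0, 1/3); 2*log(3*t/2)/(3*t) on [1/3, 2/3); log(3*t/2) on [2/3, 1); …
the common scale on t comes off first: t**2 on [0, 1/2); log(t)/t on [1/2, 1); log(t) on [1, 3/2); …
treat the 5 regions marked off by 1/6, 1/3, 1/2, 1 separately and sum
between 0 and 1/6 the integrand is 9*t**2·t^(s-1)
∫ over [1/6, 1/3) of log(3*t)/(3*t)·t^(s-1) joins the sum
∫ over [1/3, 1/2) of log(3*t)·t^(s-1) joins the sum
[1/2, 1) adds the kernel integral of exp(-3*t)
on [1, ∞): add ∫ 1/(27*t**3)·t^(s-1) dt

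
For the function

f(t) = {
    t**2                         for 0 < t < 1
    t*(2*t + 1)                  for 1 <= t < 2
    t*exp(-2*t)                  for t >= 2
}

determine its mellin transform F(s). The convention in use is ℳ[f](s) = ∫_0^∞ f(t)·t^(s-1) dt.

(20*2**(2*s)*(s + 1) + 4*2**(2*s) - 4*2**s*(s + 1) - 2*2**s + (s + 1)*(s + 2)*uppergamma(s + 1, 4))/(2*2**s*(s + 1)*(s + 2))
  Re(s) > -2

undo the shared t-power: t on [0, 1); 2*t + 1 on [1, 2); exp(-2*t) on [2, ∞)
breakpoints 1, 2: one integral from each of the 3 segments
segment [0, 1) carries t**2; integrate it
segment [1, 2) carries t*(2*t + 1); integrate it
on [2, ∞) integrate f = t*exp(-2*t) against the kernel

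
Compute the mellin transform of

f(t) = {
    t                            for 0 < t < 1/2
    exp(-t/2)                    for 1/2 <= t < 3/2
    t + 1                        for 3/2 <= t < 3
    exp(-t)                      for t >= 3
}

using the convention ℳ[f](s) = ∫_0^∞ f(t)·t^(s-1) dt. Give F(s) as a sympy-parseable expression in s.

summing 4 kernel integrals split by 1/2, 3/2, 3 yields ℳ[f](s)
for t in [0, 1/2): the term is ∫ t·t^(s-1)
segment 1/2 to 3/2 holds exp(-t/2); add its integral
on [3/2, 3) integrate f = (t + 1) against the kernel
on [3, ∞): add ∫ exp(-t)·t^(s-1) dt

(2*2**s*s*(s + 1)*uppergamma(s, 3) - 5*3**s*s - 2*3**s + 2*4**s*s*(s + 1)*uppergamma(s, 1/4) - 2*4**s*s*(s + 1)*uppergamma(s, 3/4) + 8*6**s*s + 2*6**s + s)/(2*2**s*s*(s + 1))
  Re(s) > -1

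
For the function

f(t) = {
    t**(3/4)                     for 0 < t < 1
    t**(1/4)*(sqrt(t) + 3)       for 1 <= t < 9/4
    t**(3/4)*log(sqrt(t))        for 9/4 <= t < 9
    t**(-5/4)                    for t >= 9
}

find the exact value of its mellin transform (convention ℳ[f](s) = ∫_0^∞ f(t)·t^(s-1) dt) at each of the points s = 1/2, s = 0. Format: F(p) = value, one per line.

undo the power substitution: t**(3/2) on [0, 1); sqrt(t)*(t + 3) on [1, 3/2); t**(3/2)*log(t) on [3/2, 3); …
the shared t-power comes off first: t on [0, 1); t + 3 on [1, 3/2); t*log(t) on [3/2, 3); …
the 4 pieces separated at 1, 9/4, 9 each add one integral
∫ over [0, 1) of t**(3/4)·t^(s-1) joins the sum
∫ t**(1/4)*(sqrt(t) + 3)·t^(s-1) over [1, 9/4)
segment [9/4, 9) carries t**(3/4)*log(sqrt(t)); integrate it
for t in [9, ∞): the term is ∫ t**(-5/4)·t^(s-1)

F(1/2) = -1844*sqrt(3)/675 - 4 + 213*sqrt(6)/50 + log(2**(9*sqrt(6)/10)*3**(-9*sqrt(6)/10 + 36*sqrt(3)/5))
F(0) = -12 - 356*sqrt(3)/135 + log(2**(sqrt(6))*3**(-sqrt(6) + 4*sqrt(3))) + 23*sqrt(6)/3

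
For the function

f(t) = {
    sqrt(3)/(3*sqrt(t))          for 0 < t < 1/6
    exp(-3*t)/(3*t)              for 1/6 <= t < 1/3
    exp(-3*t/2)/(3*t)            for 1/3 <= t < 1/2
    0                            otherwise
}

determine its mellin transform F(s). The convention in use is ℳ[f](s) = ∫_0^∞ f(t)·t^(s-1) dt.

back out the common scale on t: 1/sqrt(t) on [0, 1/2); exp(-t)/t on [1/2, 1); exp(-t/2)/t on [1, 3/2)
peel off the shared t-power: sqrt(t) on [0, 1/2); exp(-t) on [1/2, 1); exp(-t/2) on [1, 3/2)
along the cuts 1/6, 1/3, ℳ[f](s) splits into 3 integrals
segment [0, 1/6) carries sqrt(3)/(3*sqrt(t)); integrate it
∫ exp(-3*t)/(3*t)·t^(s-1) over [1/6, 1/3)
on [1/3, 1/2): add ∫ exp(-3*t/2)/(3*t)·t^(s-1) dt

(2**(2*s)*(2*s - 1)*uppergamma(s - 1, 1/2) - 2**(2*s)*(2*s - 1)*uppergamma(s - 1, 3/4) + 2**(s + 1)*(2*s - 1)*uppergamma(s - 1, 1/2) - 2**(s + 1)*(2*s - 1)*uppergamma(s - 1, 1) + 4*sqrt(2))/(2*6**s*(2*s - 1))
  Re(s) > 1/2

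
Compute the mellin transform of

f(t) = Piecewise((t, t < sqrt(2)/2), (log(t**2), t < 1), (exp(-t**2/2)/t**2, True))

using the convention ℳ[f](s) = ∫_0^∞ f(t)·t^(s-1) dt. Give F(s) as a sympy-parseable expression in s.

(-8*2**(s/2)*s - 8*2**(s/2) + 2**s*s**3*uppergamma(s/2 - 1, 1/2) + 2**s*s**2*uppergamma(s/2 - 1, 1/2) + 4*s**2*log(2) + 2*sqrt(2)*s**2 + 4*s*log(2) + 8*s + 8)/(4*2**(s/2)*s**2*(s + 1))
  Re(s) > -1

peel off the power substitution: sqrt(t) on [0, 1/2); log(t) on [1/2, 1); exp(-t/2)/t on [1, ∞)
peel off the shared t-power: t**(3/2) on [0, 1/2); t*log(t) on [1/2, 1); exp(-t/2) on [1, ∞)
f breaks at sqrt(2)/2, 1 into 3 integrals to sum
segment 0 to sqrt(2)/2 holds t; add its integral
on [sqrt(2)/2, 1) integrate f = log(t**2) against the kernel
∫ exp(-t**2/2)/t**2·t^(s-1) over [1, ∞)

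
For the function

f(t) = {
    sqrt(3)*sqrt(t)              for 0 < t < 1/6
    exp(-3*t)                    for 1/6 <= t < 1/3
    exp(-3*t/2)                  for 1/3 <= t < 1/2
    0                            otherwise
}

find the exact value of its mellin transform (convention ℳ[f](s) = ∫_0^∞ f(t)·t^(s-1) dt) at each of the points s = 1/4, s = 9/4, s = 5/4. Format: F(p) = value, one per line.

the common scale on t comes off first: sqrt(t) on [0, 1/2); exp(-t) on [1/2, 1); exp(-t/2) on [1, 3/2)
decompose at 1/6, 1/3; ℳ[f](s) sums the 3 pieces' integrals
piece [0, 1/6): integrate sqrt(3)*sqrt(t) against the kernel
∫ over [1/6, 1/3) of exp(-3*t)·t^(s-1) joins the sum
∫ over [1/3, 1/2) of exp(-3*t/2)·t^(s-1) joins the sum

F(1/4) = 3**(3/4)*(-3*2**(1/4)*uppergamma(1/4, 3/4) - 3*uppergamma(1/4, 1) + 3*uppergamma(1/4, 1/2) + 3*2**(1/4)*uppergamma(1/4, 1/2) + 2*2**(1/4))/9
F(9/4) = 3**(3/4)*(-88*2**(1/4)*uppergamma(9/4, 3/4) - 22*uppergamma(9/4, 1) + 2**(1/4) + 22*uppergamma(9/4, 1/2) + 88*2**(1/4)*uppergamma(9/4, 1/2))/594
F(5/4) = 3**(3/4)*(-14*2**(1/4)*uppergamma(5/4, 3/4) - 7*uppergamma(5/4, 1) + 2**(1/4) + 7*uppergamma(5/4, 1/2) + 14*2**(1/4)*uppergamma(5/4, 1/2))/63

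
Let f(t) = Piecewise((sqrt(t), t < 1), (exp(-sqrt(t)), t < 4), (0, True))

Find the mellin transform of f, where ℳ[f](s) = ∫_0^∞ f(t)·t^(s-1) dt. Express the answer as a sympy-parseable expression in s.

reversing the power substitution: t on [0, 1); exp(-t) on [1, 2)
f breaks at 1 into 2 integrals to sum
the [0, 1) slice contributes ∫ sqrt(t)·t^(s-1) dt
for t in [1, 4): the term is ∫ exp(-sqrt(t))·t^(s-1)

2*((2*s + 1)*uppergamma(2*s, 1) - (2*s + 1)*uppergamma(2*s, 2) + 1)/(2*s + 1)
  Re(s) > -1/2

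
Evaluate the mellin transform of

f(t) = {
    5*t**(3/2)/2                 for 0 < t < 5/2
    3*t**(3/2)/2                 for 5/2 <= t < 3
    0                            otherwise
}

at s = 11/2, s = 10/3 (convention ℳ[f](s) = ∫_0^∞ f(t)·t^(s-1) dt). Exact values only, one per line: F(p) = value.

F(11/2) = 71147/128
F(10/3) = 1875*2**(1/6)*5**(5/6)/464 + 729*3**(5/6)/29

integrate the 2 segments split at 5/2, then add the results
∫ 5*t**(3/2)/2·t^(s-1) over [0, 5/2)
∫ 3*t**(3/2)/2·t^(s-1) over [5/2, 3)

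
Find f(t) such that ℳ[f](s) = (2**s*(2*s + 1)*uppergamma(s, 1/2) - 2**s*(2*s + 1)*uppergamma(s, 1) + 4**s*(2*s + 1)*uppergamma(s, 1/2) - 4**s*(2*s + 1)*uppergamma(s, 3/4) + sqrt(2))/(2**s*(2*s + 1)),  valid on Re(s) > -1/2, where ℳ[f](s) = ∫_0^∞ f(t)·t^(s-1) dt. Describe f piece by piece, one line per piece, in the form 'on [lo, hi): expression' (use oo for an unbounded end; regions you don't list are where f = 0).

f breaks at 1/2, 1 into 3 integrals to sum
the [0, 1/2) slice contributes ∫ sqrt(t)·t^(s-1) dt
for t in [1/2, 1): the term is ∫ exp(-t)·t^(s-1)
on [1, 3/2): add ∫ exp(-t/2)·t^(s-1) dt

on [0, 1/2): sqrt(t)
on [1/2, 1): exp(-t)
on [1, 3/2): exp(-t/2)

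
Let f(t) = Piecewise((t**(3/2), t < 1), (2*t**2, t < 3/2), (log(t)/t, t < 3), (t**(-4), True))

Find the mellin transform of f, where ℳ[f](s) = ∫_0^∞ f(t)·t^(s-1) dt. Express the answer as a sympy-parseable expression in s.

(324*2**s*(s - 4)*(s + 2)*(s**2 - 2*s + 1) - 324*2**s*(s - 4)*(2*s + 3)*(s**2 - 2*s + 1) - 108*3**s*s*(s - 4)*(s + 2)*(2*s + 3)*log(3) + 108*3**s*s*(s - 4)*(s + 2)*(2*s + 3)*log(2) - 108*3**s*(s - 4)*(s + 2)*(2*s + 3)*log(2) + 108*3**s*(s - 4)*(s + 2)*(2*s + 3) + 108*3**s*(s - 4)*(s + 2)*(2*s + 3)*log(3) + 729*3**s*(s - 4)*(2*s + 3)*(s**2 - 2*s + 1) + 54*6**s*s*(s - 4)*(s + 2)*(2*s + 3)*log(3) - 54*6**s*(s - 4)*(s + 2)*(2*s + 3)*log(3) - 54*6**s*(s - 4)*(s + 2)*(2*s + 3) - 2*6**s*(s + 2)*(2*s + 3)*(s**2 - 2*s + 1))/(162*2**s*(s - 4)*(s + 2)*(2*s + 3)*(s**2 - 2*s + 1))
  -3/2 < Re(s) < 4

integrate the 4 segments split at 1, 3/2, 3, then add the results
on [0, 1): add ∫ t**(3/2)·t^(s-1) dt
∫ over [1, 3/2) of 2*t**2·t^(s-1) joins the sum
segment [3/2, 3) carries log(t)/t; integrate it
∫ over [3, ∞) of t**(-4)·t^(s-1) joins the sum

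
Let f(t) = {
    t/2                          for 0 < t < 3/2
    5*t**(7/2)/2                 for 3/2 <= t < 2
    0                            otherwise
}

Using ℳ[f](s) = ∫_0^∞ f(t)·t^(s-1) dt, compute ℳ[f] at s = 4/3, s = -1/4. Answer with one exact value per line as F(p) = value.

F(4/3) = -1215*2**(1/6)*3**(5/6)/928 + 27*2**(2/3)*3**(1/3)/112 + 240*2**(5/6)/29
F(-1/4) = 2**(1/4)*(-405*sqrt(2)*3**(1/4) + 104*3**(3/4) + 1920)/312

along the cuts 3/2, ℳ[f](s) splits into 2 integrals
segment [0, 3/2) carries t/2; integrate it
over [3/2, 2), the kernel integral of 5*t**(7/2)/2 enters the sum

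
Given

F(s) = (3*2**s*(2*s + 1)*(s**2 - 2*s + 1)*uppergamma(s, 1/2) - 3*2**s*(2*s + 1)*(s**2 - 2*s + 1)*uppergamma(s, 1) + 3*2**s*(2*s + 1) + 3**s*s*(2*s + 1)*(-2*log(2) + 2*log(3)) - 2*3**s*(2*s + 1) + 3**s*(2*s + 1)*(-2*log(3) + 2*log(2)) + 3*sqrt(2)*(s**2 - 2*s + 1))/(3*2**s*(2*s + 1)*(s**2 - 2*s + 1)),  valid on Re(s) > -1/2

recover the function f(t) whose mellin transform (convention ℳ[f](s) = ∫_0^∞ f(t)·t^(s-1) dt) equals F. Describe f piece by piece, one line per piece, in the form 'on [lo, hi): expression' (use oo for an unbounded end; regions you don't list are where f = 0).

on [0, 1/2): sqrt(t)
on [1/2, 1): exp(-t)
on [1, 3/2): log(t)/t

treat the 3 regions marked off by 1/2, 1 separately and sum
piece [0, 1/2): integrate sqrt(t) against the kernel
for t in [1/2, 1): the term is ∫ exp(-t)·t^(s-1)
piece [1, 3/2): integrate log(t)/t against the kernel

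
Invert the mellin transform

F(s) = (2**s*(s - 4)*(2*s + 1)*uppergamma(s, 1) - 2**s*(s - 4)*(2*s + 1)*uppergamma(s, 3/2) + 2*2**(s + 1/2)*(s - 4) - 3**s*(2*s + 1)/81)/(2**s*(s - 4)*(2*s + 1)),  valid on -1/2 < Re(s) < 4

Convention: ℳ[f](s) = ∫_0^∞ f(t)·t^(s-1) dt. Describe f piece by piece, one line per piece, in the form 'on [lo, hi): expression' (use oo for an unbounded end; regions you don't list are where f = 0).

back out the common scale on t: sqrt(t) on [0, 2); exp(-t/2) on [2, 3); t**(-4) on [3, ∞)
linearity at 1, 3/2 turns ℳ[f](s) into 3 summed integrals
piece [0, 1): integrate sqrt(2)*sqrt(t) against the kernel
for t in [1, 3/2): the term is ∫ exp(-t)·t^(s-1)
between 3/2 and ∞ the integrand is 1/(16*t**4)·t^(s-1)

on [0, 1): sqrt(2)*sqrt(t)
on [1, 3/2): exp(-t)
on [3/2, oo): 1/(16*t**4)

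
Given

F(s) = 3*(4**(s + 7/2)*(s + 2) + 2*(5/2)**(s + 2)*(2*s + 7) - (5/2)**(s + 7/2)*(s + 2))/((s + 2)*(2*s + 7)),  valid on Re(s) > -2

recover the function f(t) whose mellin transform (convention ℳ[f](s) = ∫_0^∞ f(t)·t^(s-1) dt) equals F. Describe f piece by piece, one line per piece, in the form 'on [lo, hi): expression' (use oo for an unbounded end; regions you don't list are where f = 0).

on [0, 5/2): 6*t**2
on [5/2, 4): 3*t**(7/2)/2

decompose at 5/2; ℳ[f](s) sums the 2 pieces' integrals
∫ 6*t**2·t^(s-1) over [0, 5/2)
over [5/2, 4), the kernel integral of 3*t**(7/2)/2 enters the sum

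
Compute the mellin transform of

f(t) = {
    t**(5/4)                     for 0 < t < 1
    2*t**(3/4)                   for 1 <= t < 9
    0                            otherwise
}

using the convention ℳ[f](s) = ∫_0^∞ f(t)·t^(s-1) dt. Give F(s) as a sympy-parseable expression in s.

4*(2*3**(2*s + 3/2)*(4*s + 5) - 4*s - 7)/((4*s + 3)*(4*s + 5))
  Re(s) > -5/4

remove the shared t-power first: t**(3/4) on [0, 1); 2*t**(1/4) on [1, 9)
the power substitution comes off first: t**(3/2) on [0, 1); 2*sqrt(t) on [1, 3)
split f at 1: ℳ[f](s) collects 2 kernel integrals
the [0, 1) slice contributes ∫ t**(5/4)·t^(s-1) dt
[1, 9) adds the kernel integral of 2*t**(3/4)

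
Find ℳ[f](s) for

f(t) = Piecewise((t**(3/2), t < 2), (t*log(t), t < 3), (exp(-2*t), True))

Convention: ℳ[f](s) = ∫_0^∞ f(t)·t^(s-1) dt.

(-12**s*s*(2*s + 3)*log(4) - 12**s*(2*s + 3)*log(4) + 12**s*(4*s + 6) + 12**s*sqrt(2)*(4*s**2 + 8*s + 4) + 3*18**s*s*(2*s + 3)*log(3) + 18**s*(-6*s - 9) + 3*18**s*(2*s + 3)*log(3) + 3**s*(2*s + 3)*(s**2 + 2*s + 1)*uppergamma(s, 6))/(6**s*(2*s + 3)*(s**2 + 2*s + 1))
  Re(s) > -3/2

cuts at 2, 3: linearity sums the 3 kernel integrals
over [0, 2), the kernel integral of t**(3/2) enters the sum
between 2 and 3 the integrand is t*log(t)·t^(s-1)
for t in [3, ∞): the term is ∫ exp(-2*t)·t^(s-1)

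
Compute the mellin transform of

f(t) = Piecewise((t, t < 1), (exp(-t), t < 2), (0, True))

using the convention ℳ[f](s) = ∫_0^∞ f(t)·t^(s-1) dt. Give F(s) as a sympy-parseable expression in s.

((s + 1)*uppergamma(s, 1) - (s + 1)*uppergamma(s, 2) + 1)/(s + 1)
  Re(s) > -1

breakpoints 1: one integral from each of the 2 segments
on [0, 1): add ∫ t·t^(s-1) dt
segment 1 to 2 holds exp(-t); add its integral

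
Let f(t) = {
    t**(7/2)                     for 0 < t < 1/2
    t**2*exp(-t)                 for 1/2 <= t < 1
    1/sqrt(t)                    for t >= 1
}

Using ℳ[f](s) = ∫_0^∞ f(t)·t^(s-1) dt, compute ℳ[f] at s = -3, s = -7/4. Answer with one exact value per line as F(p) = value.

the shared t-power comes off first: t**(3/2) on [0, 1/2); exp(-t) on [1/2, 1); t**(-5/2) on [1, ∞)
treat the 3 regions marked off by 1/2, 1 separately and sum
between 0 and 1/2 the integrand is t**(7/2)·t^(s-1)
∫ t**2*exp(-t)·t^(s-1) over [1/2, 1)
for t in [1, ∞): the term is ∫ 1/sqrt(t)·t^(s-1)

F(-3) = -expint(2, 1) + 2/7 + 2*expint(2, 1/2) + sqrt(2)
F(-7/4) = -uppergamma(1/4, 1) + 2**(1/4)/7 + 4/9 + uppergamma(1/4, 1/2)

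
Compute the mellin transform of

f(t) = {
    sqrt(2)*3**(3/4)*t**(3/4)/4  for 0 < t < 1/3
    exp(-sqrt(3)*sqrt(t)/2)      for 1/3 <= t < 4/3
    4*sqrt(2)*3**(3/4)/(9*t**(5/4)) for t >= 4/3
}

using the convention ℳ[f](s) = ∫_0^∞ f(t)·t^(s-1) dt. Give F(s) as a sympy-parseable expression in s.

the common scale on t comes off first: 2**(1/4)*3**(3/4)*t**(3/4)/2 on [0, 1/6); exp(-sqrt(6)*sqrt(t)/2) on [1/6, 2/3); 2*2**(1/4)*3**(3/4)/(9*t**(5/4)) on [2/3, ∞)
undo the common scale on t: t**(3/4) on [0, 1/4); exp(-sqrt(t)) on [1/4, 1); t**(-5/4) on [1, ∞)
undo the power substitution: t**(3/2) on [0, 1/2); exp(-t) on [1/2, 1); t**(-5/2) on [1, ∞)
cuts at 1/3, 4/3: linearity sums the 3 kernel integrals
∫ sqrt(2)*3**(3/4)*t**(3/4)/4·t^(s-1) over [0, 1/3)
for t in [1/3, 4/3): the term is ∫ exp(-sqrt(3)*sqrt(t)/2)·t^(s-1)
∫ over [4/3, ∞) of 4*sqrt(2)*3**(3/4)/(9*t**(5/4))·t^(s-1) joins the sum

(2*2**(2*s)*(4*s - 5)*(4*s + 3)*uppergamma(2*s, 1/2) - 2*2**(2*s)*(4*s - 5)*(4*s + 3)*uppergamma(2*s, 1) - 4*2**(2*s)*(4*s + 3) + sqrt(2)*(4*s - 5))/(3**s*(4*s - 5)*(4*s + 3))
  -3/4 < Re(s) < 5/4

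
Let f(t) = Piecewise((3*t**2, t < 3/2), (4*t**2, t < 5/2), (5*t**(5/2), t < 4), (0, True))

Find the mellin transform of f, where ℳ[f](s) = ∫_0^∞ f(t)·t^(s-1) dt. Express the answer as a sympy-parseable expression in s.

(-(3/2)**(s + 2)*(2*s + 5) + 10*4**(s + 5/2)*(s + 2) + 4*(5/2)**(s + 2)*(2*s + 5) - 10*(5/2)**(s + 5/2)*(s + 2))/((s + 2)*(2*s + 5))
  Re(s) > -2

along the cuts 3/2, 5/2, ℳ[f](s) splits into 3 integrals
on [0, 3/2): add ∫ 3*t**2·t^(s-1) dt
on [3/2, 5/2) integrate f = 4*t**2 against the kernel
over [5/2, 4), the kernel integral of 5*t**(5/2) enters the sum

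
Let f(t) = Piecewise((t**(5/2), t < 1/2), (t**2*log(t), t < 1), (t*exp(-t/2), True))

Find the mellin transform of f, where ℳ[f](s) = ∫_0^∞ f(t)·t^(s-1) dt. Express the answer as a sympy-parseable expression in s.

remove the shared t-power first: t**(3/2) on [0, 1/2); t*log(t) on [1/2, 1); exp(-t/2) on [1, ∞)
split f at 1/2, 1: ℳ[f](s) collects 3 kernel integrals
segment [0, 1/2) carries t**(5/2); integrate it
piece [1/2, 1): integrate t**2*log(t) against the kernel
over [1, ∞), the kernel integral of t*exp(-t/2) enters the sum

(8*2**(2*s)*(2*s + 5)*(2*s + (s + 1)**2 + 3)*uppergamma(s + 1, 1/2) - 4*2**s*(2*s + 5) + 2*s + (s + 1)*(2*s + 5)*log(2) + (2*s + 5)*log(2) + sqrt(2)*(2*s + (s + 1)**2 + 3) + 5)/(4*2**s*(2*s + 5)*(2*s + (s + 1)**2 + 3))
  Re(s) > -5/2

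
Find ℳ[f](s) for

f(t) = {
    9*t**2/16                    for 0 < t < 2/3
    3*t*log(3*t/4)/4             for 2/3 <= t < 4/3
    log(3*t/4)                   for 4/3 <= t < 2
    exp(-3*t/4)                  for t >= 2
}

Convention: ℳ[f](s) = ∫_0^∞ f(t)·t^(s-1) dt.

the common scale on t comes off first: t**2/4 on [0, 1); t*log(t/2)/2 on [1, 2); log(t/2) on [2, 3); …
invert the common scale on t to get t**2 on [0, 1/2); t*log(t) on [1/2, 1); log(t) on [1, 3/2); …
slice at 2/3, 4/3, 2, transform all 4 pieces, and sum them
segment [0, 2/3) carries 9*t**2/16; integrate it
on [2/3, 4/3): add ∫ 3*t*log(3*t/4)/4·t^(s-1) dt
on [4/3, 2): add ∫ log(3*t/4)·t^(s-1) dt
∫ exp(-3*t/4)·t^(s-1) over [2, ∞)

2**s*(4*2**s*s**2*(s + 2)*(s**2 + 2*s + 1)*uppergamma(s, 3/2) - 4*2**s*s**2*(s + 2) + 4*2**s*(s + 2)*(s**2 + 2*s + 1) + 3**s*s*(s + 2)*(-4*log(2) + 4*log(3))*(s**2 + 2*s + 1) - 4*3**s*(s + 2)*(s**2 + 2*s + 1) + s**3*(s + 2)*log(4) + s**2*(s + 2)*log(4) + 2*s**2*(s + 2) + s**2*(s**2 + 2*s + 1))/(4*3**s*s**2*(s + 2)*(s**2 + 2*s + 1))
  Re(s) > -2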